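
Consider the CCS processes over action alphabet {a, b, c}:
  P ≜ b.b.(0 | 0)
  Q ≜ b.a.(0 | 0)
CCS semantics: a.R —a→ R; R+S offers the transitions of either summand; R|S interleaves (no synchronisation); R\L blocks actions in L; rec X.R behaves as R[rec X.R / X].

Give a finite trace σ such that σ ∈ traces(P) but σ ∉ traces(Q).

Reachable graph of P (3 states):
  p0 = b.b.(0 | 0) has moves ··b··> p1
  p1 = b.(0 | 0) has moves ··b··> p2
  p2 = 0 | 0 has moves (no moves)
Reachable graph of Q (3 states):
  q0 = b.a.(0 | 0) has moves ··b··> q1
  q1 = a.(0 | 0) has moves ··a··> q2
  q2 = 0 | 0 has moves (no moves)
Trace ⟨bb⟩ through P, begin at {p0}:
  [1] b ⇒ {p1}
  [2] b ⇒ {p2}
  P completes σ.
Trace ⟨bb⟩ through Q, begin at {q0}:
  [1] b ⇒ {q1}
  [2] b ⇒ ∅ (Q stuck)

bb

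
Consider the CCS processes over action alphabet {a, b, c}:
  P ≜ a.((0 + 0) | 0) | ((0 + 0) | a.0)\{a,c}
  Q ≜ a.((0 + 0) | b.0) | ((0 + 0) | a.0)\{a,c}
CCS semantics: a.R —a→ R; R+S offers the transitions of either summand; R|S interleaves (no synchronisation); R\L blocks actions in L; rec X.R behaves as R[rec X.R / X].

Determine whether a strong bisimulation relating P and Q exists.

NO

Reachable graph of P (2 states):
  u0 = a.((0 + 0) | 0) | ((0 + 0) | a.0)\{a,c} ⊢ —a→ u1
  u1 = (0 + 0) | 0 | ((0 + 0) | a.0)\{a,c} ⊢ ·
Reachable graph of Q (3 states):
  v0 = a.((0 + 0) | b.0) | ((0 + 0) | a.0)\{a,c} ⊢ —a→ v1
  v1 = (0 + 0) | b.0 | ((0 + 0) | a.0)\{a,c} ⊢ —b→ v2
  v2 = (0 + 0) | 0 | ((0 + 0) | a.0)\{a,c} ⊢ ·
Coarsest stable partition (strong bisimilarity classes):
  B0 = {u0}
  B1 = {u1, v2}
  B2 = {v0}
  B3 = {v1}
u0 ∈ B0, v0 ∈ B2 → different blocks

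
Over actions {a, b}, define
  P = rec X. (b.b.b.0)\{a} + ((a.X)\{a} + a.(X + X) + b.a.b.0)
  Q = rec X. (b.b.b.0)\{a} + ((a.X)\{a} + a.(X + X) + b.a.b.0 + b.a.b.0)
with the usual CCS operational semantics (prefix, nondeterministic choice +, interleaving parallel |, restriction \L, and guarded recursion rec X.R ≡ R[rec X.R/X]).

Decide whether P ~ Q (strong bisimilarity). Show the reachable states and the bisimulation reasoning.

bisimilar

P's transition system — 8 states:
  s0 = rec X. (b.b.b.0)\{a} + ((a.X)\{a} + a.(X + X) + b.a.b.0) | -a-> s1, -b-> s2, -b-> s3
  s1 = (rec X. (b.b.b.0)\{a} + ((a.X)\{a} + a.(X + X) + b.a.b.0)) + (rec X. (b.b.b.0)\{a} + ((a.X)\{a} + a.(X + X) + b.a.b.0)) | -a-> s1, -b-> s2, -b-> s3
  s2 = (b.b.0)\{a} | -b-> s4
  s3 = a.b.0 | -a-> s5
  s4 = (b.0)\{a} | -b-> s6
  s5 = b.0 | -b-> s7
  s6 = 0\{a} | stopped
  s7 = 0 | stopped
Q's transition system — 8 states:
  t0 = rec X. (b.b.b.0)\{a} + ((a.X)\{a} + a.(X + X) + b.a.b.0 + b.a.b.0) | -a-> t1, -b-> t2, -b-> t3
  t1 = (rec X. (b.b.b.0)\{a} + ((a.X)\{a} + a.(X + X) + b.a.b.0 + b.a.b.0)) + (rec X. (b.b.b.0)\{a} + ((a.X)\{a} + a.(X + X) + b.a.b.0 + b.a.b.0)) | -a-> t1, -b-> t2, -b-> t3
  t2 = (b.b.0)\{a} | -b-> t4
  t3 = a.b.0 | -a-> t5
  t4 = (b.0)\{a} | -b-> t6
  t5 = b.0 | -b-> t7
  t6 = 0\{a} | stopped
  t7 = 0 | stopped
Bisimilarity quotient blocks:
  B0 = {s0, s1, t0, t1}
  B1 = {s2, t2}
  B2 = {s4, s5, t4, t5}
  B3 = {s6, s7, t6, t7}
  B4 = {s3, t3}
s0 ∈ B0, t0 ∈ B0 → same block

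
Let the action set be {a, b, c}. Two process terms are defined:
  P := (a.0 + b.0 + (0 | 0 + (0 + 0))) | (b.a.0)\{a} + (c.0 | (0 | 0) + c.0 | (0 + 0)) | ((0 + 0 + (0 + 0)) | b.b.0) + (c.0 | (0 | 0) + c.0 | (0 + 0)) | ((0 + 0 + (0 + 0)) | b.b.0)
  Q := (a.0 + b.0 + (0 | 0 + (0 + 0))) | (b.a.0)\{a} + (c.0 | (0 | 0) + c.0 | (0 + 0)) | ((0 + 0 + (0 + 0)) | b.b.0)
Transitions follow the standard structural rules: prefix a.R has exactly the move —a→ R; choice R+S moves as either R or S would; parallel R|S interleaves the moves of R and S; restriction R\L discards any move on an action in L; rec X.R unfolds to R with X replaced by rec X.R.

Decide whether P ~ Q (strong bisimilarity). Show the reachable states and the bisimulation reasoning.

Reachable graph of P (12 states):
  s0 = (a.0 + b.0 + (0 | 0 + (0 + 0))) | (b.a.0)\{a} + (c.0 | (0 | 0) + c.0 | (0 + 0)) | ((0 + 0 + (0 + 0)) | b.b.0) + (c.0 | (0 | 0) + c.0 | (0 + 0)) | ((0 + 0 + (0 + 0)) | b.b.0) has moves -a-> s1, -b-> s1, -b-> s2, -b-> s3, -c-> s4, -c-> s5
  s1 = 0 | (b.a.0)\{a} has moves -b-> s6
  s2 = (a.0 + b.0 + (0 | 0 + (0 + 0))) | (a.0)\{a} has moves -a-> s6, -b-> s6
  s3 = (c.0 | (0 | 0) + c.0 | (0 + 0)) | ((0 + 0 + (0 + 0)) | b.0) has moves -b-> s7, -c-> s8, -c-> s9
  s4 = 0 | (0 + 0) | ((0 + 0 + (0 + 0)) | b.b.0) has moves -b-> s8
  s5 = 0 | (0 | 0) | ((0 + 0 + (0 + 0)) | b.b.0) has moves -b-> s9
  s6 = 0 | (a.0)\{a} has moves stopped
  s7 = (c.0 | (0 | 0) + c.0 | (0 + 0)) | ((0 + 0 + (0 + 0)) | 0) has moves -c-> s10, -c-> s11
  s8 = 0 | (0 + 0) | ((0 + 0 + (0 + 0)) | b.0) has moves -b-> s10
  s9 = 0 | (0 | 0) | ((0 + 0 + (0 + 0)) | b.0) has moves -b-> s11
  s10 = 0 | (0 + 0) | ((0 + 0 + (0 + 0)) | 0) has moves stopped
  s11 = 0 | (0 | 0) | ((0 + 0 + (0 + 0)) | 0) has moves stopped
Reachable graph of Q (12 states):
  t0 = (a.0 + b.0 + (0 | 0 + (0 + 0))) | (b.a.0)\{a} + (c.0 | (0 | 0) + c.0 | (0 + 0)) | ((0 + 0 + (0 + 0)) | b.b.0) has moves -a-> t1, -b-> t1, -b-> t2, -b-> t3, -c-> t4, -c-> t5
  t1 = 0 | (b.a.0)\{a} has moves -b-> t6
  t2 = (a.0 + b.0 + (0 | 0 + (0 + 0))) | (a.0)\{a} has moves -a-> t6, -b-> t6
  t3 = (c.0 | (0 | 0) + c.0 | (0 + 0)) | ((0 + 0 + (0 + 0)) | b.0) has moves -b-> t7, -c-> t8, -c-> t9
  t4 = 0 | (0 + 0) | ((0 + 0 + (0 + 0)) | b.b.0) has moves -b-> t8
  t5 = 0 | (0 | 0) | ((0 + 0 + (0 + 0)) | b.b.0) has moves -b-> t9
  t6 = 0 | (a.0)\{a} has moves stopped
  t7 = (c.0 | (0 | 0) + c.0 | (0 + 0)) | ((0 + 0 + (0 + 0)) | 0) has moves -c-> t10, -c-> t11
  t8 = 0 | (0 + 0) | ((0 + 0 + (0 + 0)) | b.0) has moves -b-> t10
  t9 = 0 | (0 | 0) | ((0 + 0 + (0 + 0)) | b.0) has moves -b-> t11
  t10 = 0 | (0 + 0) | ((0 + 0 + (0 + 0)) | 0) has moves stopped
  t11 = 0 | (0 | 0) | ((0 + 0 + (0 + 0)) | 0) has moves stopped
Coarsest stable partition (strong bisimilarity classes):
  B0 = {s0, t0}
  B1 = {s3, t3}
  B2 = {s1, s8, s9, t1, t8, t9}
  B3 = {s10, s11, s6, t10, t11, t6}
  B4 = {s7, t7}
  B5 = {s4, s5, t4, t5}
  B6 = {s2, t2}
s0 ∈ B0, t0 ∈ B0 → same block

P ~ Q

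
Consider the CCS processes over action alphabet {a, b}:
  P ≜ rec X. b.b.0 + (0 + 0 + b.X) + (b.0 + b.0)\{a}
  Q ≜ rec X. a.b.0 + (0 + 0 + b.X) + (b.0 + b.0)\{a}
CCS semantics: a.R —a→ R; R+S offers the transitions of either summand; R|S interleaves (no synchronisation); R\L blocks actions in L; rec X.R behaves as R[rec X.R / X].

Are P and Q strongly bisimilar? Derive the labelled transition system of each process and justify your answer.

NO

LTS(P): 4 reachable states
  s0 = rec X. b.b.0 + (0 + 0 + b.X) + (b.0 + b.0)\{a} | =b=> s0, =b=> s1, =b=> s2
  s1 = 0\{a} | stopped
  s2 = b.0 | =b=> s3
  s3 = 0 | stopped
LTS(Q): 4 reachable states
  t0 = rec X. a.b.0 + (0 + 0 + b.X) + (b.0 + b.0)\{a} | =a=> t1, =b=> t0, =b=> t2
  t1 = b.0 | =b=> t3
  t2 = 0\{a} | stopped
  t3 = 0 | stopped
Partition-refinement fixed point:
  B0 = {s0}
  B1 = {s1, s3, t2, t3}
  B2 = {s2, t1}
  B3 = {t0}
s0 ∈ B0, t0 ∈ B3 → different blocks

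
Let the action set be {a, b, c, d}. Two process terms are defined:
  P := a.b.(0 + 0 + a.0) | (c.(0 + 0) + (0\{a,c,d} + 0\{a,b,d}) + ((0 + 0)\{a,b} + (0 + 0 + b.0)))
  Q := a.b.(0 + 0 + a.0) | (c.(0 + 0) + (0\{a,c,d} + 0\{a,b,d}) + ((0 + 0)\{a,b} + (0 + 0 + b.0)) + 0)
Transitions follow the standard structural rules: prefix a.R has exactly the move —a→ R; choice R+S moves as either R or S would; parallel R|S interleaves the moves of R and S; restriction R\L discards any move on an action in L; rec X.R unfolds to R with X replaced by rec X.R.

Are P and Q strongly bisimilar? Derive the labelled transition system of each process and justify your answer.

P ~ Q

Reachable graph of P (12 states):
  u0 = a.b.(0 + 0 + a.0) | (c.(0 + 0) + (0\{a,c,d} + 0\{a,b,d}) + ((0 + 0)\{a,b} + (0 + 0 + b.0))) | --a--▸ u1, --b--▸ u2, --c--▸ u3
  u1 = b.(0 + 0 + a.0) | (c.(0 + 0) + (0\{a,c,d} + 0\{a,b,d}) + ((0 + 0)\{a,b} + (0 + 0 + b.0))) | --b--▸ u4, --b--▸ u5, --c--▸ u6
  u2 = a.b.(0 + 0 + a.0) | 0 | --a--▸ u5
  u3 = a.b.(0 + 0 + a.0) | (0 + 0) | --a--▸ u6
  u4 = (0 + 0 + a.0) | (c.(0 + 0) + (0\{a,c,d} + 0\{a,b,d}) + ((0 + 0)\{a,b} + (0 + 0 + b.0))) | --a--▸ u7, --b--▸ u8, --c--▸ u9
  u5 = b.(0 + 0 + a.0) | 0 | --b--▸ u8
  u6 = b.(0 + 0 + a.0) | (0 + 0) | --b--▸ u9
  u7 = 0 | (c.(0 + 0) + (0\{a,c,d} + 0\{a,b,d}) + ((0 + 0)\{a,b} + (0 + 0 + b.0))) | --b--▸ u10, --c--▸ u11
  u8 = (0 + 0 + a.0) | 0 | --a--▸ u10
  u9 = (0 + 0 + a.0) | (0 + 0) | --a--▸ u11
  u10 = 0 | 0 | ∅
  u11 = 0 | (0 + 0) | ∅
Reachable graph of Q (12 states):
  v0 = a.b.(0 + 0 + a.0) | (c.(0 + 0) + (0\{a,c,d} + 0\{a,b,d}) + ((0 + 0)\{a,b} + (0 + 0 + b.0)) + 0) | --a--▸ v1, --b--▸ v2, --c--▸ v3
  v1 = b.(0 + 0 + a.0) | (c.(0 + 0) + (0\{a,c,d} + 0\{a,b,d}) + ((0 + 0)\{a,b} + (0 + 0 + b.0)) + 0) | --b--▸ v4, --b--▸ v5, --c--▸ v6
  v2 = a.b.(0 + 0 + a.0) | 0 | --a--▸ v5
  v3 = a.b.(0 + 0 + a.0) | (0 + 0) | --a--▸ v6
  v4 = (0 + 0 + a.0) | (c.(0 + 0) + (0\{a,c,d} + 0\{a,b,d}) + ((0 + 0)\{a,b} + (0 + 0 + b.0)) + 0) | --a--▸ v7, --b--▸ v8, --c--▸ v9
  v5 = b.(0 + 0 + a.0) | 0 | --b--▸ v8
  v6 = b.(0 + 0 + a.0) | (0 + 0) | --b--▸ v9
  v7 = 0 | (c.(0 + 0) + (0\{a,c,d} + 0\{a,b,d}) + ((0 + 0)\{a,b} + (0 + 0 + b.0)) + 0) | --b--▸ v10, --c--▸ v11
  v8 = (0 + 0 + a.0) | 0 | --a--▸ v10
  v9 = (0 + 0 + a.0) | (0 + 0) | --a--▸ v11
  v10 = 0 | 0 | ∅
  v11 = 0 | (0 + 0) | ∅
Coarsest stable partition (strong bisimilarity classes):
  B0 = {u0, v0}
  B1 = {u1, v1}
  B2 = {u4, v4}
  B3 = {u7, v7}
  B4 = {u10, u11, v10, v11}
  B5 = {u8, u9, v8, v9}
  B6 = {u5, u6, v5, v6}
  B7 = {u2, u3, v2, v3}
u0 ∈ B0, v0 ∈ B0 → same block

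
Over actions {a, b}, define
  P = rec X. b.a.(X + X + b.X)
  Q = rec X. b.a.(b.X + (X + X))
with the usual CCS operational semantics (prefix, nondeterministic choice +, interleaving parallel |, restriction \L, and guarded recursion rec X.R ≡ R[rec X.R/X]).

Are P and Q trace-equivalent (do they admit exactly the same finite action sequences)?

LTS(P): 3 reachable states
  u0 = rec X. b.a.(X + X + b.X) → =b=> u1
  u1 = a.((rec X. b.a.(X + X + b.X)) + (rec X. b.a.(X + X + b.X)) + b.(rec X. b.a.(X + X + b.X))) → =a=> u2
  u2 = (rec X. b.a.(X + X + b.X)) + (rec X. b.a.(X + X + b.X)) + b.(rec X. b.a.(X + X + b.X)) → =b=> u0, =b=> u1
LTS(Q): 3 reachable states
  v0 = rec X. b.a.(b.X + (X + X)) → =b=> v1
  v1 = a.(b.(rec X. b.a.(b.X + (X + X))) + ((rec X. b.a.(b.X + (X + X))) + (rec X. b.a.(b.X + (X + X))))) → =a=> v2
  v2 = b.(rec X. b.a.(b.X + (X + X))) + ((rec X. b.a.(b.X + (X + X))) + (rec X. b.a.(b.X + (X + X)))) → =b=> v0, =b=> v1
Coarsest stable partition (strong bisimilarity classes):
  B0 = {u0, v0}
  B1 = {u1, v1}
  B2 = {u2, v2}
u0 ∈ B0, v0 ∈ B0 → same block
Bisimilar ⇒ trace-equivalent.

traces(P) = traces(Q)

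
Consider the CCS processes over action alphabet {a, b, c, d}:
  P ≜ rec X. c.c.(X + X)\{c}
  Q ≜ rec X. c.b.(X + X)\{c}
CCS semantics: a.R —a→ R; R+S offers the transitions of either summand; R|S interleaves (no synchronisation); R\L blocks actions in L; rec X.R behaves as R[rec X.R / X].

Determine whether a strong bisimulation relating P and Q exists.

P's transition system — 3 states:
  u0 = rec X. c.c.(X + X)\{c} ⊢ --c--▸ u1
  u1 = c.((rec X. c.c.(X + X)\{c}) + (rec X. c.c.(X + X)\{c}))\{c} ⊢ --c--▸ u2
  u2 = ((rec X. c.c.(X + X)\{c}) + (rec X. c.c.(X + X)\{c}))\{c} ⊢ stopped
Q's transition system — 3 states:
  v0 = rec X. c.b.(X + X)\{c} ⊢ --c--▸ v1
  v1 = b.((rec X. c.b.(X + X)\{c}) + (rec X. c.b.(X + X)\{c}))\{c} ⊢ --b--▸ v2
  v2 = ((rec X. c.b.(X + X)\{c}) + (rec X. c.b.(X + X)\{c}))\{c} ⊢ stopped
Coarsest stable partition (strong bisimilarity classes):
  B0 = {u0}
  B1 = {u1}
  B2 = {u2, v2}
  B3 = {v0}
  B4 = {v1}
u0 ∈ B0, v0 ∈ B3 → different blocks

not bisimilar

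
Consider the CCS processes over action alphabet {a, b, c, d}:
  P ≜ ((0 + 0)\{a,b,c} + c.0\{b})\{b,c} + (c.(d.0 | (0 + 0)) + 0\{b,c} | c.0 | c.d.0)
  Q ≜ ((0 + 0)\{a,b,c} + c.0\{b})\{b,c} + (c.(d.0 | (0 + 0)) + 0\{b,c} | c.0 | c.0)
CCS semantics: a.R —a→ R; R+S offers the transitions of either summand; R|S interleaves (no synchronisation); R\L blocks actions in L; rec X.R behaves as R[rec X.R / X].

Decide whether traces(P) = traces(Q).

trace-distinct — witness ⟨ccd⟩

Reachable graph of P (8 states):
  u0 = ((0 + 0)\{a,b,c} + c.0\{b})\{b,c} + (c.(d.0 | (0 + 0)) + 0\{b,c} | c.0 | c.d.0) ⊢ —c→ u1, —c→ u2, —c→ u3
  u1 = 0\{b,c} | 0 | c.d.0 ⊢ —c→ u4
  u2 = 0\{b,c} | c.0 | d.0 ⊢ —c→ u4, —d→ u5
  u3 = d.0 | (0 + 0) ⊢ —d→ u6
  u4 = 0\{b,c} | 0 | d.0 ⊢ —d→ u7
  u5 = 0\{b,c} | c.0 | 0 ⊢ —c→ u7
  u6 = 0 | (0 + 0) ⊢ (no moves)
  u7 = 0\{b,c} | 0 | 0 ⊢ (no moves)
Reachable graph of Q (6 states):
  v0 = ((0 + 0)\{a,b,c} + c.0\{b})\{b,c} + (c.(d.0 | (0 + 0)) + 0\{b,c} | c.0 | c.0) ⊢ —c→ v1, —c→ v2, —c→ v3
  v1 = 0\{b,c} | 0 | c.0 ⊢ —c→ v4
  v2 = 0\{b,c} | c.0 | 0 ⊢ —c→ v4
  v3 = d.0 | (0 + 0) ⊢ —d→ v5
  v4 = 0\{b,c} | 0 | 0 ⊢ (no moves)
  v5 = 0 | (0 + 0) ⊢ (no moves)
Run σ = ⟨ccd⟩ on P: start {u0}
  after c @ step 1: {u1, u2, u3}
  after c @ step 2: {u4}
  after d @ step 3: {u7}
  — P admits the full trace.
Run σ = ⟨ccd⟩ on Q: start {v0}
  after c @ step 1: {v1, v2, v3}
  after c @ step 2: {v4}
  after d @ step 3: no successor for Q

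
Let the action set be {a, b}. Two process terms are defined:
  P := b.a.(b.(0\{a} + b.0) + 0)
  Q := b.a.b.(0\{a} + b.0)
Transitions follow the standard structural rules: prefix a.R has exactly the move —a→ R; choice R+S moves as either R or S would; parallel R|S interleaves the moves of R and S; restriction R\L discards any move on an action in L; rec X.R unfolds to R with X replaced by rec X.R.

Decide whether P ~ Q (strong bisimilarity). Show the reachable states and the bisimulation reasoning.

YES

Reachable graph of P (5 states):
  s0 = b.a.(b.(0\{a} + b.0) + 0) ⊢ -b-> s1
  s1 = a.(b.(0\{a} + b.0) + 0) ⊢ -a-> s2
  s2 = b.(0\{a} + b.0) + 0 ⊢ -b-> s3
  s3 = 0\{a} + b.0 ⊢ -b-> s4
  s4 = 0 ⊢ ∅
Reachable graph of Q (5 states):
  t0 = b.a.b.(0\{a} + b.0) ⊢ -b-> t1
  t1 = a.b.(0\{a} + b.0) ⊢ -a-> t2
  t2 = b.(0\{a} + b.0) ⊢ -b-> t3
  t3 = 0\{a} + b.0 ⊢ -b-> t4
  t4 = 0 ⊢ ∅
Coarsest stable partition (strong bisimilarity classes):
  B0 = {s0, t0}
  B1 = {s1, t1}
  B2 = {s2, t2}
  B3 = {s3, t3}
  B4 = {s4, t4}
s0 ∈ B0, t0 ∈ B0 → same block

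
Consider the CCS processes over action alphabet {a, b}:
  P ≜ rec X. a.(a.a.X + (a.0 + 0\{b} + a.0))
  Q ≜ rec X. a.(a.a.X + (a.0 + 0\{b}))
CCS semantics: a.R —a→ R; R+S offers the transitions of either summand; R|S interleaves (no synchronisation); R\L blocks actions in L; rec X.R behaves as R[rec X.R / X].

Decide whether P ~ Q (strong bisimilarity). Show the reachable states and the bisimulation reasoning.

Reachable graph of P (4 states):
  u0 = rec X. a.(a.a.X + (a.0 + 0\{b} + a.0)) ⊢ —a→ u1
  u1 = a.a.(rec X. a.(a.a.X + (a.0 + 0\{b} + a.0))) + (a.0 + 0\{b} + a.0) ⊢ —a→ u2, —a→ u3
  u2 = 0 ⊢ deadlocked
  u3 = a.(rec X. a.(a.a.X + (a.0 + 0\{b} + a.0))) ⊢ —a→ u0
Reachable graph of Q (4 states):
  v0 = rec X. a.(a.a.X + (a.0 + 0\{b})) ⊢ —a→ v1
  v1 = a.a.(rec X. a.(a.a.X + (a.0 + 0\{b}))) + (a.0 + 0\{b}) ⊢ —a→ v2, —a→ v3
  v2 = 0 ⊢ deadlocked
  v3 = a.(rec X. a.(a.a.X + (a.0 + 0\{b}))) ⊢ —a→ v0
Coarsest stable partition (strong bisimilarity classes):
  B0 = {u0, v0}
  B1 = {u1, v1}
  B2 = {u3, v3}
  B3 = {u2, v2}
u0 ∈ B0, v0 ∈ B0 → same block

P ~ Q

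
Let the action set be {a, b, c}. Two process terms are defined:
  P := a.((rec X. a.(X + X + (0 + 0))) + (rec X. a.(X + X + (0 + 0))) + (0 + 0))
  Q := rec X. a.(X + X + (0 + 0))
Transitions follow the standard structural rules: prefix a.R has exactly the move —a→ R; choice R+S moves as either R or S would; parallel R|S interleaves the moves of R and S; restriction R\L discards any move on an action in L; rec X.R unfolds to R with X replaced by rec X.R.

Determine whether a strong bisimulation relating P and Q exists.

Reachable graph of P (2 states):
  s0 = a.((rec X. a.(X + X + (0 + 0))) + (rec X. a.(X + X + (0 + 0))) + (0 + 0)) :: —a→ s1
  s1 = (rec X. a.(X + X + (0 + 0))) + (rec X. a.(X + X + (0 + 0))) + (0 + 0) :: —a→ s1
Reachable graph of Q (2 states):
  t0 = rec X. a.(X + X + (0 + 0)) :: —a→ t1
  t1 = (rec X. a.(X + X + (0 + 0))) + (rec X. a.(X + X + (0 + 0))) + (0 + 0) :: —a→ t1
Partition-refinement fixed point:
  B0 = {s0, s1, t0, t1}
s0 ∈ B0, t0 ∈ B0 → same block

YES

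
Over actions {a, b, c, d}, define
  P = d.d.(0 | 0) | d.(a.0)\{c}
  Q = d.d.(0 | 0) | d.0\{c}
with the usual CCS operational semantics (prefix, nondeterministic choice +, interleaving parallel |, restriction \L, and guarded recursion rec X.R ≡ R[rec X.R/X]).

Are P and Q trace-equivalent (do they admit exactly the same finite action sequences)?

trace-distinct — witness ⟨da⟩

Reachable graph of P (9 states):
  s0 = d.d.(0 | 0) | d.(a.0)\{c} | -d-> s1, -d-> s2
  s1 = d.(0 | 0) | d.(a.0)\{c} | -d-> s3, -d-> s4
  s2 = d.d.(0 | 0) | (a.0)\{c} | -a-> s5, -d-> s4
  s3 = 0 | 0 | d.(a.0)\{c} | -d-> s6
  s4 = d.(0 | 0) | (a.0)\{c} | -a-> s7, -d-> s6
  s5 = d.d.(0 | 0) | 0\{c} | -d-> s7
  s6 = 0 | 0 | (a.0)\{c} | -a-> s8
  s7 = d.(0 | 0) | 0\{c} | -d-> s8
  s8 = 0 | 0 | 0\{c} | ·
Reachable graph of Q (6 states):
  t0 = d.d.(0 | 0) | d.0\{c} | -d-> t1, -d-> t2
  t1 = d.(0 | 0) | d.0\{c} | -d-> t3, -d-> t4
  t2 = d.d.(0 | 0) | 0\{c} | -d-> t4
  t3 = 0 | 0 | d.0\{c} | -d-> t5
  t4 = d.(0 | 0) | 0\{c} | -d-> t5
  t5 = 0 | 0 | 0\{c} | ·
Run σ = ⟨da⟩ on P: start {s0}
  step 1 (d): {s1, s2}
  step 2 (a): {s5}
  P completes σ.
Run σ = ⟨da⟩ on Q: start {t0}
  step 1 (d): {t1, t2}
  step 2 (a): ∅ (Q stuck)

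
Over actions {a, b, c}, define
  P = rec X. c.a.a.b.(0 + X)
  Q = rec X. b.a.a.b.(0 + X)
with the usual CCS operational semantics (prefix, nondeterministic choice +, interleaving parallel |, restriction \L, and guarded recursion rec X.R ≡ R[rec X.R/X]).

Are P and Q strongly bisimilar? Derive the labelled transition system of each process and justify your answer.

NO

Reachable graph of P (5 states):
  p0 = rec X. c.a.a.b.(0 + X) | —c→ p1
  p1 = a.a.b.(0 + (rec X. c.a.a.b.(0 + X))) | —a→ p2
  p2 = a.b.(0 + (rec X. c.a.a.b.(0 + X))) | —a→ p3
  p3 = b.(0 + (rec X. c.a.a.b.(0 + X))) | —b→ p4
  p4 = 0 + (rec X. c.a.a.b.(0 + X)) | —c→ p1
Reachable graph of Q (5 states):
  q0 = rec X. b.a.a.b.(0 + X) | —b→ q1
  q1 = a.a.b.(0 + (rec X. b.a.a.b.(0 + X))) | —a→ q2
  q2 = a.b.(0 + (rec X. b.a.a.b.(0 + X))) | —a→ q3
  q3 = b.(0 + (rec X. b.a.a.b.(0 + X))) | —b→ q4
  q4 = 0 + (rec X. b.a.a.b.(0 + X)) | —b→ q1
Bisimilarity quotient blocks:
  B0 = {p0, p4}
  B1 = {p1}
  B2 = {p2}
  B3 = {p3}
  B4 = {q0, q4}
  B5 = {q1}
  B6 = {q2}
  B7 = {q3}
p0 ∈ B0, q0 ∈ B4 → different blocks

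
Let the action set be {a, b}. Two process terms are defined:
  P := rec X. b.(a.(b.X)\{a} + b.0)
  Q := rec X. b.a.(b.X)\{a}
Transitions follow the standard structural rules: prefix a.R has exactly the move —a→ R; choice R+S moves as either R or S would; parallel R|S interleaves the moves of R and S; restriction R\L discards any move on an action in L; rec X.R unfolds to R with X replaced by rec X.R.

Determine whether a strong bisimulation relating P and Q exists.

LTS(P): 7 reachable states
  s0 = rec X. b.(a.(b.X)\{a} + b.0) ⊢ ··b··> s1
  s1 = a.(b.(rec X. b.(a.(b.X)\{a} + b.0)))\{a} + b.0 ⊢ ··a··> s2, ··b··> s3
  s2 = (b.(rec X. b.(a.(b.X)\{a} + b.0)))\{a} ⊢ ··b··> s4
  s3 = 0 ⊢ ∅
  s4 = (rec X. b.(a.(b.X)\{a} + b.0))\{a} ⊢ ··b··> s5
  s5 = (a.(b.(rec X. b.(a.(b.X)\{a} + b.0)))\{a} + b.0)\{a} ⊢ ··b··> s6
  s6 = 0\{a} ⊢ ∅
LTS(Q): 5 reachable states
  t0 = rec X. b.a.(b.X)\{a} ⊢ ··b··> t1
  t1 = a.(b.(rec X. b.a.(b.X)\{a}))\{a} ⊢ ··a··> t2
  t2 = (b.(rec X. b.a.(b.X)\{a}))\{a} ⊢ ··b··> t3
  t3 = (rec X. b.a.(b.X)\{a})\{a} ⊢ ··b··> t4
  t4 = (a.(b.(rec X. b.a.(b.X)\{a}))\{a})\{a} ⊢ ∅
Coarsest stable partition (strong bisimilarity classes):
  B0 = {s0}
  B1 = {s1}
  B2 = {s3, s6, t4}
  B3 = {s2}
  B4 = {s4, t2}
  B5 = {s5, t3}
  B6 = {t0}
  B7 = {t1}
s0 ∈ B0, t0 ∈ B6 → different blocks

NO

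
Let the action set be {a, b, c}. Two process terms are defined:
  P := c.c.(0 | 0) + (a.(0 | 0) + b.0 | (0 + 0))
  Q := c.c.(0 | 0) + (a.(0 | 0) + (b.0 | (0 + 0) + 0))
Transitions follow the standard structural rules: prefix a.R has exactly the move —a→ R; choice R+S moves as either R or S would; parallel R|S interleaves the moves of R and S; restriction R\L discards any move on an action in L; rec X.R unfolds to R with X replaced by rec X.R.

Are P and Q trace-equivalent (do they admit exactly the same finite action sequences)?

Reachable graph of P (4 states):
  m0 = c.c.(0 | 0) + (a.(0 | 0) + b.0 | (0 + 0)) :: —a→ m1, —b→ m2, —c→ m3
  m1 = 0 | 0 :: ∅
  m2 = 0 | (0 + 0) :: ∅
  m3 = c.(0 | 0) :: —c→ m1
Reachable graph of Q (4 states):
  n0 = c.c.(0 | 0) + (a.(0 | 0) + (b.0 | (0 + 0) + 0)) :: —a→ n1, —b→ n2, —c→ n3
  n1 = 0 | 0 :: ∅
  n2 = 0 | (0 + 0) :: ∅
  n3 = c.(0 | 0) :: —c→ n1
Partition-refinement fixed point:
  B0 = {m0, n0}
  B1 = {m1, m2, n1, n2}
  B2 = {m3, n3}
m0 ∈ B0, n0 ∈ B0 → same block
Bisimilar ⇒ trace-equivalent.

traces(P) = traces(Q)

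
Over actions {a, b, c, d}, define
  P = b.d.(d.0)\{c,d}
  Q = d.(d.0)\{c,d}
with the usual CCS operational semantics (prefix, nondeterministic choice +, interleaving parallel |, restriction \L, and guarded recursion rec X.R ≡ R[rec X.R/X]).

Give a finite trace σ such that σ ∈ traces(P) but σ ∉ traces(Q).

b

Reachable graph of P (3 states):
  p0 = b.d.(d.0)\{c,d} ⊢ =b=> p1
  p1 = d.(d.0)\{c,d} ⊢ =d=> p2
  p2 = (d.0)\{c,d} ⊢ stopped
Reachable graph of Q (2 states):
  q0 = d.(d.0)\{c,d} ⊢ =d=> q1
  q1 = (d.0)\{c,d} ⊢ stopped
Run σ = ⟨b⟩ on P: start {p0}
  step 1 (b): {p1}
  — P admits the full trace.
Run σ = ⟨b⟩ on Q: start {q0}
  step 1 (b): no successor for Q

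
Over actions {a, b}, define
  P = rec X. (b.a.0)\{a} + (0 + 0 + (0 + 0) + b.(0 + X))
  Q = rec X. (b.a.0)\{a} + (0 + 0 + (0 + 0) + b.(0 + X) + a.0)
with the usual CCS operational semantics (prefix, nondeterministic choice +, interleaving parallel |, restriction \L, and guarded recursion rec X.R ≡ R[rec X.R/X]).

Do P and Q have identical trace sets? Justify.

Reachable graph of P (3 states):
  u0 = rec X. (b.a.0)\{a} + (0 + 0 + (0 + 0) + b.(0 + X)) | -b-> u1, -b-> u2
  u1 = (a.0)\{a} | ∅
  u2 = 0 + (rec X. (b.a.0)\{a} + (0 + 0 + (0 + 0) + b.(0 + X))) | -b-> u1, -b-> u2
Reachable graph of Q (4 states):
  v0 = rec X. (b.a.0)\{a} + (0 + 0 + (0 + 0) + b.(0 + X) + a.0) | -a-> v1, -b-> v2, -b-> v3
  v1 = 0 | ∅
  v2 = (a.0)\{a} | ∅
  v3 = 0 + (rec X. (b.a.0)\{a} + (0 + 0 + (0 + 0) + b.(0 + X) + a.0)) | -a-> v1, -b-> v2, -b-> v3
Trace ⟨a⟩ through Q, begin at {v0}:
  after a @ step 1: {v1}
  Q completes σ.
Trace ⟨a⟩ through P, begin at {u0}:
  after a @ step 1: ∅ (P stuck)

traces(P) ≠ traces(Q) — witness ⟨a⟩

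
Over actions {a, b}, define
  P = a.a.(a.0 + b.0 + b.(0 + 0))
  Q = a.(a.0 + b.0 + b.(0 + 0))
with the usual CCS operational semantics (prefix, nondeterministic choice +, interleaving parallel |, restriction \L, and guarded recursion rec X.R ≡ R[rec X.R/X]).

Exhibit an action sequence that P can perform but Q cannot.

P's transition system — 5 states:
  s0 = a.a.(a.0 + b.0 + b.(0 + 0)) :: —a→ s1
  s1 = a.(a.0 + b.0 + b.(0 + 0)) :: —a→ s2
  s2 = a.0 + b.0 + b.(0 + 0) :: —a→ s3, —b→ s3, —b→ s4
  s3 = 0 :: ∅
  s4 = 0 + 0 :: ∅
Q's transition system — 4 states:
  t0 = a.(a.0 + b.0 + b.(0 + 0)) :: —a→ t1
  t1 = a.0 + b.0 + b.(0 + 0) :: —a→ t2, —b→ t2, —b→ t3
  t2 = 0 :: ∅
  t3 = 0 + 0 :: ∅
Trace ⟨aaa⟩ through P, begin at {s0}:
  after a @ step 1: {s1}
  after a @ step 2: {s2}
  after a @ step 3: {s3}
  P completes σ.
Trace ⟨aaa⟩ through Q, begin at {t0}:
  after a @ step 1: {t1}
  after a @ step 2: {t2}
  after a @ step 3: ∅ (Q stuck)

aaa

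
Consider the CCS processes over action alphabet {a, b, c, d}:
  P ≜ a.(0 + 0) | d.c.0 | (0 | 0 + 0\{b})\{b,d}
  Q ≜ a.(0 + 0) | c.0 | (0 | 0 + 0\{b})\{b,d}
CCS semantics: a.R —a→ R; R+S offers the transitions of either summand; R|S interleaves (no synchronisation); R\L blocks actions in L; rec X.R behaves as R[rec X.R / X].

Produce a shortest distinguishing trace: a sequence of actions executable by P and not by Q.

P's transition system — 6 states:
  u0 = a.(0 + 0) | d.c.0 | (0 | 0 + 0\{b})\{b,d} :: =a=> u1, =d=> u2
  u1 = (0 + 0) | d.c.0 | (0 | 0 + 0\{b})\{b,d} :: =d=> u3
  u2 = a.(0 + 0) | c.0 | (0 | 0 + 0\{b})\{b,d} :: =a=> u3, =c=> u4
  u3 = (0 + 0) | c.0 | (0 | 0 + 0\{b})\{b,d} :: =c=> u5
  u4 = a.(0 + 0) | 0 | (0 | 0 + 0\{b})\{b,d} :: =a=> u5
  u5 = (0 + 0) | 0 | (0 | 0 + 0\{b})\{b,d} :: ·
Q's transition system — 4 states:
  v0 = a.(0 + 0) | c.0 | (0 | 0 + 0\{b})\{b,d} :: =a=> v1, =c=> v2
  v1 = (0 + 0) | c.0 | (0 | 0 + 0\{b})\{b,d} :: =c=> v3
  v2 = a.(0 + 0) | 0 | (0 | 0 + 0\{b})\{b,d} :: =a=> v3
  v3 = (0 + 0) | 0 | (0 | 0 + 0\{b})\{b,d} :: ·
Executing d from P (initial set {u0}):
  after d @ step 1: {u2}
  ✓ P
Executing d from Q (initial set {v0}):
  after d @ step 1: ∅ (Q stuck)

d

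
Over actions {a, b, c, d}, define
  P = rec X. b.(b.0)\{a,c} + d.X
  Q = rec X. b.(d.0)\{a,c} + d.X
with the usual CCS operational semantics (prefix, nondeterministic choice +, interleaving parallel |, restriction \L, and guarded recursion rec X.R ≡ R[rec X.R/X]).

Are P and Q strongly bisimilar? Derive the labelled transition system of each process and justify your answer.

NO

Reachable graph of P (3 states):
  u0 = rec X. b.(b.0)\{a,c} + d.X has moves --b--▸ u1, --d--▸ u0
  u1 = (b.0)\{a,c} has moves --b--▸ u2
  u2 = 0\{a,c} has moves deadlocked
Reachable graph of Q (3 states):
  v0 = rec X. b.(d.0)\{a,c} + d.X has moves --b--▸ v1, --d--▸ v0
  v1 = (d.0)\{a,c} has moves --d--▸ v2
  v2 = 0\{a,c} has moves deadlocked
Coarsest stable partition (strong bisimilarity classes):
  B0 = {u0}
  B1 = {u1}
  B2 = {u2, v2}
  B3 = {v0}
  B4 = {v1}
u0 ∈ B0, v0 ∈ B3 → different blocks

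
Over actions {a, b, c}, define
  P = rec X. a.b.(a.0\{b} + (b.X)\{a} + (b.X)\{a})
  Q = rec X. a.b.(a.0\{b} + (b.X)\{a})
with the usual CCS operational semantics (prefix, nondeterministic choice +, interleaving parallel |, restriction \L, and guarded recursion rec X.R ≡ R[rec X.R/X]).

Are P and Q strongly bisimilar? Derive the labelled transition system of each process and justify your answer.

Reachable graph of P (5 states):
  m0 = rec X. a.b.(a.0\{b} + (b.X)\{a} + (b.X)\{a}) ⊢ —a→ m1
  m1 = b.(a.0\{b} + (b.(rec X. a.b.(a.0\{b} + (b.X)\{a} + (b.X)\{a})))\{a} + (b.(rec X. a.b.(a.0\{b} + (b.X)\{a} + (b.X)\{a})))\{a}) ⊢ —b→ m2
  m2 = a.0\{b} + (b.(rec X. a.b.(a.0\{b} + (b.X)\{a} + (b.X)\{a})))\{a} + (b.(rec X. a.b.(a.0\{b} + (b.X)\{a} + (b.X)\{a})))\{a} ⊢ —a→ m3, —b→ m4
  m3 = 0\{b} ⊢ stopped
  m4 = (rec X. a.b.(a.0\{b} + (b.X)\{a} + (b.X)\{a}))\{a} ⊢ stopped
Reachable graph of Q (5 states):
  n0 = rec X. a.b.(a.0\{b} + (b.X)\{a}) ⊢ —a→ n1
  n1 = b.(a.0\{b} + (b.(rec X. a.b.(a.0\{b} + (b.X)\{a})))\{a}) ⊢ —b→ n2
  n2 = a.0\{b} + (b.(rec X. a.b.(a.0\{b} + (b.X)\{a})))\{a} ⊢ —a→ n3, —b→ n4
  n3 = 0\{b} ⊢ stopped
  n4 = (rec X. a.b.(a.0\{b} + (b.X)\{a}))\{a} ⊢ stopped
Coarsest stable partition (strong bisimilarity classes):
  B0 = {m0, n0}
  B1 = {m1, n1}
  B2 = {m2, n2}
  B3 = {m3, m4, n3, n4}
m0 ∈ B0, n0 ∈ B0 → same block

P ~ Q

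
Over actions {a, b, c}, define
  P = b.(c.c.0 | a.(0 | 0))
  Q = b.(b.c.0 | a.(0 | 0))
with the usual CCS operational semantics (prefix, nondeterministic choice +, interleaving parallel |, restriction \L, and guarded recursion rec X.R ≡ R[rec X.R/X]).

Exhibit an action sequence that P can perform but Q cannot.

LTS(P): 7 reachable states
  s0 = b.(c.c.0 | a.(0 | 0)) ⊢ —b→ s1
  s1 = c.c.0 | a.(0 | 0) ⊢ —a→ s2, —c→ s3
  s2 = c.c.0 | (0 | 0) ⊢ —c→ s4
  s3 = c.0 | a.(0 | 0) ⊢ —a→ s4, —c→ s5
  s4 = c.0 | (0 | 0) ⊢ —c→ s6
  s5 = 0 | a.(0 | 0) ⊢ —a→ s6
  s6 = 0 | (0 | 0) ⊢ ∅
LTS(Q): 7 reachable states
  t0 = b.(b.c.0 | a.(0 | 0)) ⊢ —b→ t1
  t1 = b.c.0 | a.(0 | 0) ⊢ —a→ t2, —b→ t3
  t2 = b.c.0 | (0 | 0) ⊢ —b→ t4
  t3 = c.0 | a.(0 | 0) ⊢ —a→ t4, —c→ t5
  t4 = c.0 | (0 | 0) ⊢ —c→ t6
  t5 = 0 | a.(0 | 0) ⊢ —a→ t6
  t6 = 0 | (0 | 0) ⊢ ∅
Executing bc from P (initial set {s0}):
  step 1 (b): {s1}
  step 2 (c): {s3}
  P completes σ.
Executing bc from Q (initial set {t0}):
  step 1 (b): {t1}
  step 2 (c): no successor for Q

bc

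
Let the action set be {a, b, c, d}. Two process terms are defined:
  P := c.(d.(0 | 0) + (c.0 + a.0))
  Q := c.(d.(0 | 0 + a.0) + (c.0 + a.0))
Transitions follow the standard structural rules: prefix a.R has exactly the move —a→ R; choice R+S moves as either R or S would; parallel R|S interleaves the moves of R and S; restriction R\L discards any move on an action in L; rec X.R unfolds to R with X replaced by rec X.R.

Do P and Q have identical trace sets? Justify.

Reachable graph of P (4 states):
  u0 = c.(d.(0 | 0) + (c.0 + a.0)) has moves —c→ u1
  u1 = d.(0 | 0) + (c.0 + a.0) has moves —a→ u2, —c→ u2, —d→ u3
  u2 = 0 has moves stopped
  u3 = 0 | 0 has moves stopped
Reachable graph of Q (4 states):
  v0 = c.(d.(0 | 0 + a.0) + (c.0 + a.0)) has moves —c→ v1
  v1 = d.(0 | 0 + a.0) + (c.0 + a.0) has moves —a→ v2, —c→ v2, —d→ v3
  v2 = 0 has moves stopped
  v3 = 0 | 0 + a.0 has moves —a→ v2
Run σ = ⟨cda⟩ on Q: start {v0}
  step 1 (c): {v1}
  step 2 (d): {v3}
  step 3 (a): {v2}
  — Q admits the full trace.
Run σ = ⟨cda⟩ on P: start {u0}
  step 1 (c): {u1}
  step 2 (d): {u3}
  step 3 (a): no successor for P

NO — witness ⟨cda⟩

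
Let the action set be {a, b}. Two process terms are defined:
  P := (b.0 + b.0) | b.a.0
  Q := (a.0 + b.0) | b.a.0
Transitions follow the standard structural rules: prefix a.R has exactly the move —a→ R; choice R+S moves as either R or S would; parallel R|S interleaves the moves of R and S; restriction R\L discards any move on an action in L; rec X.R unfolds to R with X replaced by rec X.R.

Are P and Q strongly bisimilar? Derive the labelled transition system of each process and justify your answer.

P ≁ Q

Reachable graph of P (6 states):
  s0 = (b.0 + b.0) | b.a.0 → =b=> s1, =b=> s2
  s1 = (b.0 + b.0) | a.0 → =a=> s3, =b=> s4
  s2 = 0 | b.a.0 → =b=> s4
  s3 = (b.0 + b.0) | 0 → =b=> s5
  s4 = 0 | a.0 → =a=> s5
  s5 = 0 | 0 → stopped
Reachable graph of Q (6 states):
  t0 = (a.0 + b.0) | b.a.0 → =a=> t1, =b=> t1, =b=> t2
  t1 = 0 | b.a.0 → =b=> t3
  t2 = (a.0 + b.0) | a.0 → =a=> t3, =a=> t4, =b=> t3
  t3 = 0 | a.0 → =a=> t5
  t4 = (a.0 + b.0) | 0 → =a=> t5, =b=> t5
  t5 = 0 | 0 → stopped
Coarsest stable partition (strong bisimilarity classes):
  B0 = {s0}
  B1 = {s2, t1}
  B2 = {s4, t3}
  B3 = {s5, t5}
  B4 = {s1}
  B5 = {s3}
  B6 = {t0}
  B7 = {t2}
  B8 = {t4}
s0 ∈ B0, t0 ∈ B6 → different blocks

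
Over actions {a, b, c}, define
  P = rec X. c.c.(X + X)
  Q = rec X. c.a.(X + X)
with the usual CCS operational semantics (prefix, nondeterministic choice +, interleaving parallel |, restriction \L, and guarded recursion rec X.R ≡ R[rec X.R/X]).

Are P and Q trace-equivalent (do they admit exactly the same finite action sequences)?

P's transition system — 3 states:
  u0 = rec X. c.c.(X + X) | --c--▸ u1
  u1 = c.((rec X. c.c.(X + X)) + (rec X. c.c.(X + X))) | --c--▸ u2
  u2 = (rec X. c.c.(X + X)) + (rec X. c.c.(X + X)) | --c--▸ u1
Q's transition system — 3 states:
  v0 = rec X. c.a.(X + X) | --c--▸ v1
  v1 = a.((rec X. c.a.(X + X)) + (rec X. c.a.(X + X))) | --a--▸ v2
  v2 = (rec X. c.a.(X + X)) + (rec X. c.a.(X + X)) | --c--▸ v1
Executing cc from P (initial set {u0}):
  [1] c ⇒ {u1}
  [2] c ⇒ {u2}
  ✓ P
Executing cc from Q (initial set {v0}):
  [1] c ⇒ {v1}
  [2] c ⇒ ∅ (Q stuck)

NO — witness ⟨cc⟩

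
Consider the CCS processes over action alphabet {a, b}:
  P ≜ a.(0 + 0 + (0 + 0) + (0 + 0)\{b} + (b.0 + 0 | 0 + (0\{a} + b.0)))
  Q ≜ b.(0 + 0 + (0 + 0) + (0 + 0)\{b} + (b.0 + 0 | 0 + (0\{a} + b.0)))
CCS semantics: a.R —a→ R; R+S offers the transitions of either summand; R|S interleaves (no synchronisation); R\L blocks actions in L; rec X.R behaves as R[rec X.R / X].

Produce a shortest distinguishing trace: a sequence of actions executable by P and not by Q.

Reachable graph of P (3 states):
  s0 = a.(0 + 0 + (0 + 0) + (0 + 0)\{b} + (b.0 + 0 | 0 + (0\{a} + b.0))) :: --a--▸ s1
  s1 = 0 + 0 + (0 + 0) + (0 + 0)\{b} + (b.0 + 0 | 0 + (0\{a} + b.0)) :: --b--▸ s2
  s2 = 0 :: stopped
Reachable graph of Q (3 states):
  t0 = b.(0 + 0 + (0 + 0) + (0 + 0)\{b} + (b.0 + 0 | 0 + (0\{a} + b.0))) :: --b--▸ t1
  t1 = 0 + 0 + (0 + 0) + (0 + 0)\{b} + (b.0 + 0 | 0 + (0\{a} + b.0)) :: --b--▸ t2
  t2 = 0 :: stopped
Executing a from P (initial set {s0}):
  step 1 (a): {s1}
  P completes σ.
Executing a from Q (initial set {t0}):
  step 1 (a): ∅ (Q stuck)

a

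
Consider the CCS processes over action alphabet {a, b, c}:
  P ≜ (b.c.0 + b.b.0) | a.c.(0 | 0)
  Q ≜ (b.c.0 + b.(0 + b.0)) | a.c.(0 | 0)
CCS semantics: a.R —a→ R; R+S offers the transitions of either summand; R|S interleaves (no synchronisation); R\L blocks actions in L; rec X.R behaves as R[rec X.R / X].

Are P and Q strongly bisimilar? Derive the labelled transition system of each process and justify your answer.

bisimilar

LTS(P): 12 reachable states
  u0 = (b.c.0 + b.b.0) | a.c.(0 | 0) has moves -a-> u1, -b-> u2, -b-> u3
  u1 = (b.c.0 + b.b.0) | c.(0 | 0) has moves -b-> u4, -b-> u5, -c-> u6
  u2 = b.0 | a.c.(0 | 0) has moves -a-> u4, -b-> u7
  u3 = c.0 | a.c.(0 | 0) has moves -a-> u5, -c-> u7
  u4 = b.0 | c.(0 | 0) has moves -b-> u8, -c-> u9
  u5 = c.0 | c.(0 | 0) has moves -c-> u10, -c-> u8
  u6 = (b.c.0 + b.b.0) | (0 | 0) has moves -b-> u10, -b-> u9
  u7 = 0 | a.c.(0 | 0) has moves -a-> u8
  u8 = 0 | c.(0 | 0) has moves -c-> u11
  u9 = b.0 | (0 | 0) has moves -b-> u11
  u10 = c.0 | (0 | 0) has moves -c-> u11
  u11 = 0 | (0 | 0) has moves deadlocked
LTS(Q): 12 reachable states
  v0 = (b.c.0 + b.(0 + b.0)) | a.c.(0 | 0) has moves -a-> v1, -b-> v2, -b-> v3
  v1 = (b.c.0 + b.(0 + b.0)) | c.(0 | 0) has moves -b-> v4, -b-> v5, -c-> v6
  v2 = (0 + b.0) | a.c.(0 | 0) has moves -a-> v4, -b-> v7
  v3 = c.0 | a.c.(0 | 0) has moves -a-> v5, -c-> v7
  v4 = (0 + b.0) | c.(0 | 0) has moves -b-> v8, -c-> v9
  v5 = c.0 | c.(0 | 0) has moves -c-> v10, -c-> v8
  v6 = (b.c.0 + b.(0 + b.0)) | (0 | 0) has moves -b-> v10, -b-> v9
  v7 = 0 | a.c.(0 | 0) has moves -a-> v8
  v8 = 0 | c.(0 | 0) has moves -c-> v11
  v9 = (0 + b.0) | (0 | 0) has moves -b-> v11
  v10 = c.0 | (0 | 0) has moves -c-> v11
  v11 = 0 | (0 | 0) has moves deadlocked
Bisimilarity quotient blocks:
  B0 = {u0, v0}
  B1 = {u2, v2}
  B2 = {u7, v7}
  B3 = {u10, u8, v10, v8}
  B4 = {u11, v11}
  B5 = {u4, v4}
  B6 = {u9, v9}
  B7 = {u3, v3}
  B8 = {u5, v5}
  B9 = {u1, v1}
  B10 = {u6, v6}
u0 ∈ B0, v0 ∈ B0 → same block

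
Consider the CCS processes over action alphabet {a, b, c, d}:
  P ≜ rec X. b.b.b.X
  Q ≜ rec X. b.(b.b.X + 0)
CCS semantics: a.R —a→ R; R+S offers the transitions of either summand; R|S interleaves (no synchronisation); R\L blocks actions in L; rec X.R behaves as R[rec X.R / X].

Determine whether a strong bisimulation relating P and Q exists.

P ~ Q

LTS(P): 3 reachable states
  p0 = rec X. b.b.b.X :: —b→ p1
  p1 = b.b.(rec X. b.b.b.X) :: —b→ p2
  p2 = b.(rec X. b.b.b.X) :: —b→ p0
LTS(Q): 3 reachable states
  q0 = rec X. b.(b.b.X + 0) :: —b→ q1
  q1 = b.b.(rec X. b.(b.b.X + 0)) + 0 :: —b→ q2
  q2 = b.(rec X. b.(b.b.X + 0)) :: —b→ q0
Partition-refinement fixed point:
  B0 = {p0, p1, p2, q0, q1, q2}
p0 ∈ B0, q0 ∈ B0 → same block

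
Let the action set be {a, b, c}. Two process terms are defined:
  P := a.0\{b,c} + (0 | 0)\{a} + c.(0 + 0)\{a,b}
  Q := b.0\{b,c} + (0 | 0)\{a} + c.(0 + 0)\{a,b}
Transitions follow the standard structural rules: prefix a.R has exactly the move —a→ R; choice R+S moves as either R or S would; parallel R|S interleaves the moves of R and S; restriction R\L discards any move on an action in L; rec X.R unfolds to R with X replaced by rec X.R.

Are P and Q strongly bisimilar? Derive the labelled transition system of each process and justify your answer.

not bisimilar

P's transition system — 3 states:
  u0 = a.0\{b,c} + (0 | 0)\{a} + c.(0 + 0)\{a,b} ⊢ --a--▸ u1, --c--▸ u2
  u1 = 0\{b,c} ⊢ (no moves)
  u2 = (0 + 0)\{a,b} ⊢ (no moves)
Q's transition system — 3 states:
  v0 = b.0\{b,c} + (0 | 0)\{a} + c.(0 + 0)\{a,b} ⊢ --b--▸ v1, --c--▸ v2
  v1 = 0\{b,c} ⊢ (no moves)
  v2 = (0 + 0)\{a,b} ⊢ (no moves)
Coarsest stable partition (strong bisimilarity classes):
  B0 = {u0}
  B1 = {u1, u2, v1, v2}
  B2 = {v0}
u0 ∈ B0, v0 ∈ B2 → different blocks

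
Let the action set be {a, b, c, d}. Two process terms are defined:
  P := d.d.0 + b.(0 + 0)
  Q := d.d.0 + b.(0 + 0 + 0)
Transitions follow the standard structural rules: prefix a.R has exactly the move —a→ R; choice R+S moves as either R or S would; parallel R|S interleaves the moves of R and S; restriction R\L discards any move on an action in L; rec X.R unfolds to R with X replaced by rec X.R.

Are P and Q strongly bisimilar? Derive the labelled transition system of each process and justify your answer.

LTS(P): 4 reachable states
  m0 = d.d.0 + b.(0 + 0) has moves =b=> m1, =d=> m2
  m1 = 0 + 0 has moves ∅
  m2 = d.0 has moves =d=> m3
  m3 = 0 has moves ∅
LTS(Q): 4 reachable states
  n0 = d.d.0 + b.(0 + 0 + 0) has moves =b=> n1, =d=> n2
  n1 = 0 + 0 + 0 has moves ∅
  n2 = d.0 has moves =d=> n3
  n3 = 0 has moves ∅
Coarsest stable partition (strong bisimilarity classes):
  B0 = {m0, n0}
  B1 = {m2, n2}
  B2 = {m1, m3, n1, n3}
m0 ∈ B0, n0 ∈ B0 → same block

YES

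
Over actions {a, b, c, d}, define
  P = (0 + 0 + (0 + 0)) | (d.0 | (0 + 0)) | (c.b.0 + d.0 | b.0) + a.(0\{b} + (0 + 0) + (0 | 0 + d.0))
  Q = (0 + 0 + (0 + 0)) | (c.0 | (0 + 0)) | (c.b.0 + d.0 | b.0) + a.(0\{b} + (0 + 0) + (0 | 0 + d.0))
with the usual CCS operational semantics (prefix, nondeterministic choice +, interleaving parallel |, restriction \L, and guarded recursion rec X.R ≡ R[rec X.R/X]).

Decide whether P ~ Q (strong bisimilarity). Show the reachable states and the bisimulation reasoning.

not bisimilar

P's transition system — 14 states:
  p0 = (0 + 0 + (0 + 0)) | (d.0 | (0 + 0)) | (c.b.0 + d.0 | b.0) + a.(0\{b} + (0 + 0) + (0 | 0 + d.0)) → =a=> p1, =b=> p2, =c=> p3, =d=> p4, =d=> p5
  p1 = 0\{b} + (0 + 0) + (0 | 0 + d.0) → =d=> p6
  p2 = (0 + 0 + (0 + 0)) | (d.0 | (0 + 0)) | (d.0 | 0) → =d=> p7, =d=> p8
  p3 = (0 + 0 + (0 + 0)) | (d.0 | (0 + 0)) | b.0 → =b=> p9, =d=> p10
  p4 = (0 + 0 + (0 + 0)) | (0 | (0 + 0)) | (c.b.0 + d.0 | b.0) → =b=> p7, =c=> p10, =d=> p11
  p5 = (0 + 0 + (0 + 0)) | (d.0 | (0 + 0)) | (0 | b.0) → =b=> p8, =d=> p11
  p6 = 0 → ∅
  p7 = (0 + 0 + (0 + 0)) | (0 | (0 + 0)) | (d.0 | 0) → =d=> p12
  p8 = (0 + 0 + (0 + 0)) | (d.0 | (0 + 0)) | (0 | 0) → =d=> p12
  p9 = (0 + 0 + (0 + 0)) | (d.0 | (0 + 0)) | 0 → =d=> p13
  p10 = (0 + 0 + (0 + 0)) | (0 | (0 + 0)) | b.0 → =b=> p13
  p11 = (0 + 0 + (0 + 0)) | (0 | (0 + 0)) | (0 | b.0) → =b=> p12
  p12 = (0 + 0 + (0 + 0)) | (0 | (0 + 0)) | (0 | 0) → ∅
  p13 = (0 + 0 + (0 + 0)) | (0 | (0 + 0)) | 0 → ∅
Q's transition system — 14 states:
  q0 = (0 + 0 + (0 + 0)) | (c.0 | (0 + 0)) | (c.b.0 + d.0 | b.0) + a.(0\{b} + (0 + 0) + (0 | 0 + d.0)) → =a=> q1, =b=> q2, =c=> q3, =c=> q4, =d=> q5
  q1 = 0\{b} + (0 + 0) + (0 | 0 + d.0) → =d=> q6
  q2 = (0 + 0 + (0 + 0)) | (c.0 | (0 + 0)) | (d.0 | 0) → =c=> q7, =d=> q8
  q3 = (0 + 0 + (0 + 0)) | (0 | (0 + 0)) | (c.b.0 + d.0 | b.0) → =b=> q7, =c=> q9, =d=> q10
  q4 = (0 + 0 + (0 + 0)) | (c.0 | (0 + 0)) | b.0 → =b=> q11, =c=> q9
  q5 = (0 + 0 + (0 + 0)) | (c.0 | (0 + 0)) | (0 | b.0) → =b=> q8, =c=> q10
  q6 = 0 → ∅
  q7 = (0 + 0 + (0 + 0)) | (0 | (0 + 0)) | (d.0 | 0) → =d=> q12
  q8 = (0 + 0 + (0 + 0)) | (c.0 | (0 + 0)) | (0 | 0) → =c=> q12
  q9 = (0 + 0 + (0 + 0)) | (0 | (0 + 0)) | b.0 → =b=> q13
  q10 = (0 + 0 + (0 + 0)) | (0 | (0 + 0)) | (0 | b.0) → =b=> q12
  q11 = (0 + 0 + (0 + 0)) | (c.0 | (0 + 0)) | 0 → =c=> q13
  q12 = (0 + 0 + (0 + 0)) | (0 | (0 + 0)) | (0 | 0) → ∅
  q13 = (0 + 0 + (0 + 0)) | (0 | (0 + 0)) | 0 → ∅
Bisimilarity quotient blocks:
  B0 = {p0}
  B1 = {p3, p5}
  B2 = {p10, p11, q10, q9}
  B3 = {p12, p13, p6, q12, q13, q6}
  B4 = {p1, p7, p8, p9, q1, q7}
  B5 = {p4, q3}
  B6 = {p2}
  B7 = {q0}
  B8 = {q4, q5}
  B9 = {q11, q8}
  B10 = {q2}
p0 ∈ B0, q0 ∈ B7 → different blocks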